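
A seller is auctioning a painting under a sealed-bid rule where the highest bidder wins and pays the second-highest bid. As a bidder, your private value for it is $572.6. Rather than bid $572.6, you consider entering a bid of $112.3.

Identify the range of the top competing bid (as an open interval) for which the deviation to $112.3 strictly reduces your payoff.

($112.3, $572.6)

If the competing bid is below $112.3, both bids win at the same price — no difference.
If it is above $572.6, both bids lose — no difference.
If it lies strictly between $112.3 and $572.6, bidding your value wins at a price below your value (positive payoff) while bidding $112.3 loses (payoff 0).
So the deviation strictly hurts on the open interval ($112.3, $572.6).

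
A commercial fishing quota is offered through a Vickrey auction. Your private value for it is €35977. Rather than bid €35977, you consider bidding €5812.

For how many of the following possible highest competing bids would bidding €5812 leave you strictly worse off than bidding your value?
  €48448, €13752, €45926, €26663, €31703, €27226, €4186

4

The deviation hurts exactly when the highest competing bid lies strictly between €5812 and €35977 — underbidding then forfeits a profitable win.
€48448: above both → same outcome either way.
€13752: inside the interval → strictly worse (loss €22225).
€45926: above both → same outcome either way.
€26663: inside the interval → strictly worse (loss €9314).
€31703: inside the interval → strictly worse (loss €4274).
€27226: inside the interval → strictly worse (loss €8751).
€4186: below both → same outcome either way.
Count: 4.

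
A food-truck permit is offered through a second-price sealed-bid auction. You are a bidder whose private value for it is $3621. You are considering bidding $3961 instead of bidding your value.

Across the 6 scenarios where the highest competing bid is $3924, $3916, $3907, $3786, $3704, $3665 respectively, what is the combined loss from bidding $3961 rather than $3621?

$1176

The deviation costs you only when the competing bid falls strictly between $3621 and $3961; elsewhere both bids give the same outcome.
$3924: truthful payoff $0, deviation payoff −$303 → loss $303.
$3916: truthful payoff $0, deviation payoff −$295 → loss $295.
$3907: truthful payoff $0, deviation payoff −$286 → loss $286.
$3786: truthful payoff $0, deviation payoff −$165 → loss $165.
$3704: truthful payoff $0, deviation payoff −$83 → loss $83.
$3665: truthful payoff $0, deviation payoff −$44 → loss $44.
Total loss = $303 + $295 + $286 + $165 + $83 + $44 = $1176.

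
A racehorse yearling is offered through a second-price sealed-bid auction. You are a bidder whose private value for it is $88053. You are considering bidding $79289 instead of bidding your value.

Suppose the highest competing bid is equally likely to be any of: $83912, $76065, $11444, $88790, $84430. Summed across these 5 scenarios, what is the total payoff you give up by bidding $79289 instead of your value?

$7764

The deviation costs you only when the competing bid falls strictly between $79289 and $88053; elsewhere both bids give the same outcome.
$83912: truthful payoff $4141, deviation payoff $0 → loss $4141.
$76065: outcomes coincide → loss $0.
$11444: outcomes coincide → loss $0.
$88790: outcomes coincide → loss $0.
$84430: truthful payoff $3623, deviation payoff $0 → loss $3623.
Total loss = $4141 + $3623 = $7764.
In a second-price auction your bid sets only whether you win, not what you pay, so bidding your true value is weakly dominant.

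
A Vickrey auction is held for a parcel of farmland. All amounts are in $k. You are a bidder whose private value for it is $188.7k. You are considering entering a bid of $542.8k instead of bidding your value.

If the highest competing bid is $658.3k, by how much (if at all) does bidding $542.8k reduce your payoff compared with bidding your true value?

Bidding your value $188.7k: you lose (since $188.7k < $658.3k). Payoff $0k.
Bidding $542.8k: you lose. Payoff $0k.
Difference = $0k − $0k = $0k; both bids lead to the same outcome because the competing bid is above both your value and your alternative bid.

$0k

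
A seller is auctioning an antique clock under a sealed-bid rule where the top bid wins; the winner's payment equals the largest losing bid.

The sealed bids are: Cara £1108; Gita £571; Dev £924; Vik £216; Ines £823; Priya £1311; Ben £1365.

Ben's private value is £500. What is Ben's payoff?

−£811

Highest bid: Ben at £1365, so Ben wins.
Second-highest bid: Priya at £1311 — that is the price the winner pays.
Ben's payoff = value − price = £500 − £1311 = −£811.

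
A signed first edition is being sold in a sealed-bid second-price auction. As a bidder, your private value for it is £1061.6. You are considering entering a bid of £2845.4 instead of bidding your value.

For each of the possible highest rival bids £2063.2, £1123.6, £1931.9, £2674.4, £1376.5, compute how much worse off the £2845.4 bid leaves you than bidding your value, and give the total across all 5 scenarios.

The deviation costs you only when the competing bid falls strictly between £1061.6 and £2845.4; elsewhere both bids give the same outcome.
£2063.2: truthful payoff £0, deviation payoff −£1001.6 → loss £1001.6.
£1123.6: truthful payoff £0, deviation payoff −£62 → loss £62.
£1931.9: truthful payoff £0, deviation payoff −£870.3 → loss £870.3.
£2674.4: truthful payoff £0, deviation payoff −£1612.8 → loss £1612.8.
£1376.5: truthful payoff £0, deviation payoff −£314.9 → loss £314.9.
Total loss = £1001.6 + £62 + £870.3 + £1612.8 + £314.9 = £3861.6.

£3861.6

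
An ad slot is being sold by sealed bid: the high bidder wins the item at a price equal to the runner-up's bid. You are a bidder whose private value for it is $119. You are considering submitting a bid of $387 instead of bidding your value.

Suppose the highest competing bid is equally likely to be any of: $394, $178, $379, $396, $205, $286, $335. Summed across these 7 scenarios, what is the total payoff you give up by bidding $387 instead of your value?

The deviation costs you only when the competing bid falls strictly between $119 and $387; elsewhere both bids give the same outcome.
$394: outcomes coincide → loss $0.
$178: truthful payoff $0, deviation payoff −$59 → loss $59.
$379: truthful payoff $0, deviation payoff −$260 → loss $260.
$396: outcomes coincide → loss $0.
$205: truthful payoff $0, deviation payoff −$86 → loss $86.
$286: truthful payoff $0, deviation payoff −$167 → loss $167.
$335: truthful payoff $0, deviation payoff −$216 → loss $216.
Total loss = $59 + $260 + $86 + $167 + $216 = $788.

$788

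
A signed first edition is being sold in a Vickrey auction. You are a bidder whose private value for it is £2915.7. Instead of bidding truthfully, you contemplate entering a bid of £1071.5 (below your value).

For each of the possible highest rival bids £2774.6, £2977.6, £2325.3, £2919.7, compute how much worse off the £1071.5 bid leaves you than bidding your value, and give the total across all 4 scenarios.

£731.5

The deviation costs you only when the competing bid falls strictly between £1071.5 and £2915.7; elsewhere both bids give the same outcome.
£2774.6: truthful payoff £141.1, deviation payoff £0 → loss £141.1.
£2977.6: outcomes coincide → loss £0.
£2325.3: truthful payoff £590.4, deviation payoff £0 → loss £590.4.
£2919.7: outcomes coincide → loss £0.
Total loss = £141.1 + £590.4 = £731.5.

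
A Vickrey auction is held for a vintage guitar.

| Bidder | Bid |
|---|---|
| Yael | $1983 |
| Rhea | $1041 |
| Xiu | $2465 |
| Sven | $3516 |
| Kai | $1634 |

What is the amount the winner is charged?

$2465

Highest bid: Sven at $3516, so Sven wins.
Second-highest bid: Xiu at $2465 — that is the price the winner pays.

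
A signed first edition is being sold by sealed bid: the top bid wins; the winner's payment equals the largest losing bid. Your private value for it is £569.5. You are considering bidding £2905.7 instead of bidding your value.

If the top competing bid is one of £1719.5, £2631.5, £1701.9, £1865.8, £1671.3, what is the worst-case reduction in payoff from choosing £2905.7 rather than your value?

£1719.5: truthful gives £0, deviation gives −£1150 → loss £1150.
£2631.5: truthful gives £0, deviation gives −£2062 → loss £2062.
£1701.9: truthful gives £0, deviation gives −£1132.4 → loss £1132.4.
£1865.8: truthful gives £0, deviation gives −£1296.3 → loss £1296.3.
£1671.3: truthful gives £0, deviation gives −£1101.8 → loss £1101.8.
Maximum loss: £2062.

£2062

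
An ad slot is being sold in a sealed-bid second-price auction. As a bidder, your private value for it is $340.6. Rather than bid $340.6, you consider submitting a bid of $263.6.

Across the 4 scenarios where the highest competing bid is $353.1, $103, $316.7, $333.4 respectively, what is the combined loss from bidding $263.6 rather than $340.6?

The deviation costs you only when the competing bid falls strictly between $263.6 and $340.6; elsewhere both bids give the same outcome.
$353.1: outcomes coincide → loss $0.
$103: outcomes coincide → loss $0.
$316.7: truthful payoff $23.9, deviation payoff $0 → loss $23.9.
$333.4: truthful payoff $7.2, deviation payoff $0 → loss $7.2.
Total loss = $23.9 + $7.2 = $31.1.

$31.1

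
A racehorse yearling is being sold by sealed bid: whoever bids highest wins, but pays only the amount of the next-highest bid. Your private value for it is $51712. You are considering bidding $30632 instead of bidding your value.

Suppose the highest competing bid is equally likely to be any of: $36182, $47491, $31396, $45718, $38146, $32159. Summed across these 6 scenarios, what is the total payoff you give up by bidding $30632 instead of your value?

$79180

The deviation costs you only when the competing bid falls strictly between $30632 and $51712; elsewhere both bids give the same outcome.
$36182: truthful payoff $15530, deviation payoff $0 → loss $15530.
$47491: truthful payoff $4221, deviation payoff $0 → loss $4221.
$31396: truthful payoff $20316, deviation payoff $0 → loss $20316.
$45718: truthful payoff $5994, deviation payoff $0 → loss $5994.
$38146: truthful payoff $13566, deviation payoff $0 → loss $13566.
$32159: truthful payoff $19553, deviation payoff $0 → loss $19553.
Total loss = $15530 + $4221 + $20316 + $5994 + $13566 + $19553 = $79180.
Because the price is fixed by the runner-up's bid, deviating from your value can only change a good outcome into a bad one — never the reverse.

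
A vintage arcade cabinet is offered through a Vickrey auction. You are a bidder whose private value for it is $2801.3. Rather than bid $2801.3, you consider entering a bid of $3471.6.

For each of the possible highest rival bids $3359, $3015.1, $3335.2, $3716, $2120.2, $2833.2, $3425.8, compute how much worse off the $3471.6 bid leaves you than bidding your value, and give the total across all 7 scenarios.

The deviation costs you only when the competing bid falls strictly between $2801.3 and $3471.6; elsewhere both bids give the same outcome.
$3359: truthful payoff $0, deviation payoff −$557.7 → loss $557.7.
$3015.1: truthful payoff $0, deviation payoff −$213.8 → loss $213.8.
$3335.2: truthful payoff $0, deviation payoff −$533.9 → loss $533.9.
$3716: outcomes coincide → loss $0.
$2120.2: outcomes coincide → loss $0.
$2833.2: truthful payoff $0, deviation payoff −$31.9 → loss $31.9.
$3425.8: truthful payoff $0, deviation payoff −$624.5 → loss $624.5.
Total loss = $557.7 + $213.8 + $533.9 + $31.9 + $624.5 = $1961.8.

$1961.8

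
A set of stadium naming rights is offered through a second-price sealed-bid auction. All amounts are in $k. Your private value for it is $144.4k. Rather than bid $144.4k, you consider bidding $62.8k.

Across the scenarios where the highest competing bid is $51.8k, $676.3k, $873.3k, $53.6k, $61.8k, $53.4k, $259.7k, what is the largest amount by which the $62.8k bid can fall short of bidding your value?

$0k

$51.8k: same outcome either way → loss $0k.
$676.3k: same outcome either way → loss $0k.
$873.3k: same outcome either way → loss $0k.
$53.6k: same outcome either way → loss $0k.
$61.8k: same outcome either way → loss $0k.
$53.4k: same outcome either way → loss $0k.
$259.7k: same outcome either way → loss $0k.
Maximum loss: $0k.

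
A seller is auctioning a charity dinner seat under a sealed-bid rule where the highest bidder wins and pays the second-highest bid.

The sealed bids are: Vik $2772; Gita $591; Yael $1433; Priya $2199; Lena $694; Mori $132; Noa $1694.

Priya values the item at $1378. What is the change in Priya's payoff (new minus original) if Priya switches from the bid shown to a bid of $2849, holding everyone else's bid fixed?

−$1394

The highest bid among the other bidders is $2772; Priya's bid doesn't change that.
Original bid $2199: Priya is not highest (top rival bid is $2772); payoff $0.
Alternative bid $2849: Priya is highest, pays the top rival bid $2772; payoff $1378 − $2772 = −$1394.
Change in payoff = −$1394 − ($0) = −$1394.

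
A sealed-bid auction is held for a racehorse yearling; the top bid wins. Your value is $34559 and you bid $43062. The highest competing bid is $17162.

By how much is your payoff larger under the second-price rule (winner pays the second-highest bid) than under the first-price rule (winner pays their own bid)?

You have the highest bid, so you win under either rule.
Second-price: pay $17162 → payoff $17397.
First-price: pay your own bid $43062 → payoff −$8503.
Difference = $17397 − (−$8503) = $25900.

$25900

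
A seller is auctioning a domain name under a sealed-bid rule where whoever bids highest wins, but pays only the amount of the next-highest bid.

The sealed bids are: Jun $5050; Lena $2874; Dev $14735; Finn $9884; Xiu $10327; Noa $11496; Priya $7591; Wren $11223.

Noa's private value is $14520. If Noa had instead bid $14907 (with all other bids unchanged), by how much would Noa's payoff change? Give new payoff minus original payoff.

The highest bid among the other bidders is $14735; Noa's bid doesn't change that.
Original bid $11496: Noa is not highest (top rival bid is $14735); payoff $0.
Alternative bid $14907: Noa is highest, pays the top rival bid $14735; payoff $14520 − $14735 = −$215.
Change in payoff = −$215 − ($0) = −$215.

−$215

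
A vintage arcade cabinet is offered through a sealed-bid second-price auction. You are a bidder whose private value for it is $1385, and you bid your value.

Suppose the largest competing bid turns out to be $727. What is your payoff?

Your bid $1385 exceeds the highest competing bid $727, so you win.
In a second-price auction the winner pays the second-highest bid, $727.
Payoff = value − price = $1385 − $727 = $658.

$658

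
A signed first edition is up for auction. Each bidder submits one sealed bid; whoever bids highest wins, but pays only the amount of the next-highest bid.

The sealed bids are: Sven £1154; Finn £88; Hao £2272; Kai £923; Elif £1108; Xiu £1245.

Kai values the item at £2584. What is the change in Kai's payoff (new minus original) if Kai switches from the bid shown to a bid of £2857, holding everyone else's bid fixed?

£312

The highest bid among the other bidders is £2272; Kai's bid doesn't change that.
Original bid £923: Kai is not highest (top rival bid is £2272); payoff £0.
Alternative bid £2857: Kai is highest, pays the top rival bid £2272; payoff £2584 − £2272 = £312.
Change in payoff = £312 − (£0) = £312.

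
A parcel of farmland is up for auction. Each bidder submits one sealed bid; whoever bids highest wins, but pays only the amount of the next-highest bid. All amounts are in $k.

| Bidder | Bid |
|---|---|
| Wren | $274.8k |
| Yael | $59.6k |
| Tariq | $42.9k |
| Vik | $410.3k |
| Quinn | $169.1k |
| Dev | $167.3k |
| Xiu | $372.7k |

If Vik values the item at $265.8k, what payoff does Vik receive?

Highest bid: Vik at $410.3k, so Vik wins.
Second-highest bid: Xiu at $372.7k — that is the price the winner pays.
Vik's payoff = value − price = $265.8k − $372.7k = −$106.9k.

−$106.9k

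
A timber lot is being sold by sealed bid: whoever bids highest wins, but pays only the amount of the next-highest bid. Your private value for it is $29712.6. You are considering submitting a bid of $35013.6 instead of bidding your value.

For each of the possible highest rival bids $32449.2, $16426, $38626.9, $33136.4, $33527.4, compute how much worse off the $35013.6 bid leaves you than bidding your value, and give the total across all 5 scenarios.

$9975.2

The deviation costs you only when the competing bid falls strictly between $29712.6 and $35013.6; elsewhere both bids give the same outcome.
$32449.2: truthful payoff $0, deviation payoff −$2736.6 → loss $2736.6.
$16426: outcomes coincide → loss $0.
$38626.9: outcomes coincide → loss $0.
$33136.4: truthful payoff $0, deviation payoff −$3423.8 → loss $3423.8.
$33527.4: truthful payoff $0, deviation payoff −$3814.8 → loss $3814.8.
Total loss = $2736.6 + $3423.8 + $3814.8 = $9975.2.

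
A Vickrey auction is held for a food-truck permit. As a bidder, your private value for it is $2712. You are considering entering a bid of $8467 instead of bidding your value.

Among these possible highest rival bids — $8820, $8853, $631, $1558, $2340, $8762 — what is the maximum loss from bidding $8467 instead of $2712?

$0

$8820: same outcome either way → loss $0.
$8853: same outcome either way → loss $0.
$631: same outcome either way → loss $0.
$1558: same outcome either way → loss $0.
$2340: same outcome either way → loss $0.
$8762: same outcome either way → loss $0.
Maximum loss: $0.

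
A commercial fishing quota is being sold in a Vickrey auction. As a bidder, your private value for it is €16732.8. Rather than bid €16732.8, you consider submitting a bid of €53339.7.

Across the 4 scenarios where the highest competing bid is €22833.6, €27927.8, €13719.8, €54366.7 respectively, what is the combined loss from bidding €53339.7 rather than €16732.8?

The deviation costs you only when the competing bid falls strictly between €16732.8 and €53339.7; elsewhere both bids give the same outcome.
€22833.6: truthful payoff €0, deviation payoff −€6100.8 → loss €6100.8.
€27927.8: truthful payoff €0, deviation payoff −€11195 → loss €11195.
€13719.8: outcomes coincide → loss €0.
€54366.7: outcomes coincide → loss €0.
Total loss = €6100.8 + €11195 = €17295.8.

€17295.8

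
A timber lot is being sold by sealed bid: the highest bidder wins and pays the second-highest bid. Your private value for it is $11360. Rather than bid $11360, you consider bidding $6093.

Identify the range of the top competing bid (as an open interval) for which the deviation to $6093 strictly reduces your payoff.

($6093, $11360)

If the competing bid is below $6093, both bids win at the same price — no difference.
If it is above $11360, both bids lose — no difference.
If it lies strictly between $6093 and $11360, bidding your value wins at a price below your value (positive payoff) while bidding $6093 loses (payoff 0).
So the deviation strictly hurts on the open interval ($6093, $11360).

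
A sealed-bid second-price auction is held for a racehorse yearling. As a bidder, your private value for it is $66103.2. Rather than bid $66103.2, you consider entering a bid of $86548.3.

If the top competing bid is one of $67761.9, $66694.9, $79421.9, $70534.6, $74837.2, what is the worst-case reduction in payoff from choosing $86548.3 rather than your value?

$13318.7

$67761.9: truthful gives $0, deviation gives −$1658.7 → loss $1658.7.
$66694.9: truthful gives $0, deviation gives −$591.7 → loss $591.7.
$79421.9: truthful gives $0, deviation gives −$13318.7 → loss $13318.7.
$70534.6: truthful gives $0, deviation gives −$4431.4 → loss $4431.4.
$74837.2: truthful gives $0, deviation gives −$8734 → loss $8734.
Maximum loss: $13318.7.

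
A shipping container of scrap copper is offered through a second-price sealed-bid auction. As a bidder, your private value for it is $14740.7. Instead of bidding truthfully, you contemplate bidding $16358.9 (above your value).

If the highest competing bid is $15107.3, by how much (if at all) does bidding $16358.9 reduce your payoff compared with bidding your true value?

Bidding your value $14740.7: you lose (since $14740.7 < $15107.3). Payoff $0.
Bidding $16358.9: you win and pay $15107.3. Payoff $14740.7 − $15107.3 = −$366.6.
The competing bid $15107.3 lies between your value and your inflated bid, so overbidding wins an item priced above your value.
Loss from deviating = $0 − (−$366.6) = $366.6.

$366.6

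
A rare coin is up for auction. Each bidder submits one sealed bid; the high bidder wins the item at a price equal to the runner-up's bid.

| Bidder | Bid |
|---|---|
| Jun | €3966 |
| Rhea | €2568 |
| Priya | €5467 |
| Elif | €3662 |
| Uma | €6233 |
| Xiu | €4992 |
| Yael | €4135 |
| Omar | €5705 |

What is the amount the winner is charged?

€5705

Highest bid: Uma at €6233, so Uma wins.
Second-highest bid: Omar at €5705 — that is the price the winner pays.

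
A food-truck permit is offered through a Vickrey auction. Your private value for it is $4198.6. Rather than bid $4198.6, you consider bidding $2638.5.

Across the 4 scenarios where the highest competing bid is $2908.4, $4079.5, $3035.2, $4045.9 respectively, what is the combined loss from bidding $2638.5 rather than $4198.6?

$2725.4

The deviation costs you only when the competing bid falls strictly between $2638.5 and $4198.6; elsewhere both bids give the same outcome.
$2908.4: truthful payoff $1290.2, deviation payoff $0 → loss $1290.2.
$4079.5: truthful payoff $119.1, deviation payoff $0 → loss $119.1.
$3035.2: truthful payoff $1163.4, deviation payoff $0 → loss $1163.4.
$4045.9: truthful payoff $152.7, deviation payoff $0 → loss $152.7.
Total loss = $1290.2 + $119.1 + $1163.4 + $152.7 = $2725.4.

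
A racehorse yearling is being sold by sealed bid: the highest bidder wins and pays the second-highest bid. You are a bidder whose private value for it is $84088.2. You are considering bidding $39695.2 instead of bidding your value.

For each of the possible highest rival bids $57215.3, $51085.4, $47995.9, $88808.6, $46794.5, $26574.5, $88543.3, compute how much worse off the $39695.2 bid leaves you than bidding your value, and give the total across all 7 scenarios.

$133261.7

The deviation costs you only when the competing bid falls strictly between $39695.2 and $84088.2; elsewhere both bids give the same outcome.
$57215.3: truthful payoff $26872.9, deviation payoff $0 → loss $26872.9.
$51085.4: truthful payoff $33002.8, deviation payoff $0 → loss $33002.8.
$47995.9: truthful payoff $36092.3, deviation payoff $0 → loss $36092.3.
$88808.6: outcomes coincide → loss $0.
$46794.5: truthful payoff $37293.7, deviation payoff $0 → loss $37293.7.
$26574.5: outcomes coincide → loss $0.
$88543.3: outcomes coincide → loss $0.
Total loss = $26872.9 + $33002.8 + $36092.3 + $37293.7 = $133261.7.
In a second-price auction your bid sets only whether you win, not what you pay, so bidding your true value is weakly dominant.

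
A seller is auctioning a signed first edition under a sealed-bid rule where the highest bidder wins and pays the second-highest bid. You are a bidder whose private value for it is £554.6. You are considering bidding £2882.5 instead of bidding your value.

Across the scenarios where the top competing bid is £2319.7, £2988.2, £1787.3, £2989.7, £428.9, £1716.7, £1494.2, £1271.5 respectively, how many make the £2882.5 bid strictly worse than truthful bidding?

5

The deviation hurts exactly when the highest competing bid lies strictly between £554.6 and £2882.5 — overbidding then wins at a price above your value.
£2319.7: inside the interval → strictly worse (loss £1765.1).
£2988.2: above both → same outcome either way.
£1787.3: inside the interval → strictly worse (loss £1232.7).
£2989.7: above both → same outcome either way.
£428.9: below both → same outcome either way.
£1716.7: inside the interval → strictly worse (loss £1162.1).
£1494.2: inside the interval → strictly worse (loss £939.6).
£1271.5: inside the interval → strictly worse (loss £716.9).
Count: 5.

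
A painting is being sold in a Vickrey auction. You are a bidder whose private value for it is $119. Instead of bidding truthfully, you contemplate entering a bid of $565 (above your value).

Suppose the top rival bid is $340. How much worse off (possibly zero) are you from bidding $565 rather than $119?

$221

Bidding your value $119: you lose (since $119 < $340). Payoff $0.
Bidding $565: you win and pay $340. Payoff $119 − $340 = −$221.
The competing bid $340 lies between your value and your inflated bid, so overbidding wins an item priced above your value.
Loss from deviating = $0 − (−$221) = $221.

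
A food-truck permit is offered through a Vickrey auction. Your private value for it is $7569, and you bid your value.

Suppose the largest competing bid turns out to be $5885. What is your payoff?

$1684

Your bid $7569 exceeds the highest competing bid $5885, so you win.
In a second-price auction the winner pays the second-highest bid, $5885.
Payoff = value − price = $7569 − $5885 = $1684.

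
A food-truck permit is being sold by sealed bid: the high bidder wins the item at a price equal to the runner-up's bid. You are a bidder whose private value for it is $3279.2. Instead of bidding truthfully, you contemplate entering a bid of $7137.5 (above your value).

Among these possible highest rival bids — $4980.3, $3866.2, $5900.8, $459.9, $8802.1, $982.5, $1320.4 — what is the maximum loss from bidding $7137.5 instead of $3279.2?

$4980.3: truthful gives $0, deviation gives −$1701.1 → loss $1701.1.
$3866.2: truthful gives $0, deviation gives −$587 → loss $587.
$5900.8: truthful gives $0, deviation gives −$2621.6 → loss $2621.6.
$459.9: same outcome either way → loss $0.
$8802.1: same outcome either way → loss $0.
$982.5: same outcome either way → loss $0.
$1320.4: same outcome either way → loss $0.
Maximum loss: $2621.6.

$2621.6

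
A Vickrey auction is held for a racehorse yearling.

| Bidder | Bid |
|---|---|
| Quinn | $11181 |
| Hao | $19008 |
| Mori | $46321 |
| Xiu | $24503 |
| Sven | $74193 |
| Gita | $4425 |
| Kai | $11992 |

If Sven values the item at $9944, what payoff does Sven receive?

Highest bid: Sven at $74193, so Sven wins.
Second-highest bid: Mori at $46321 — that is the price the winner pays.
Sven's payoff = value − price = $9944 − $46321 = −$36377.

−$36377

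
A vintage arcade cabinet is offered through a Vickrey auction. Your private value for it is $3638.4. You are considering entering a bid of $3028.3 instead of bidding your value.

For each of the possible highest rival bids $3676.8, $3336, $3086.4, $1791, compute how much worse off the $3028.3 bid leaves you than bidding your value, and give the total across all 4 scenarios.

The deviation costs you only when the competing bid falls strictly between $3028.3 and $3638.4; elsewhere both bids give the same outcome.
$3676.8: outcomes coincide → loss $0.
$3336: truthful payoff $302.4, deviation payoff $0 → loss $302.4.
$3086.4: truthful payoff $552, deviation payoff $0 → loss $552.
$1791: outcomes coincide → loss $0.
Total loss = $302.4 + $552 = $854.4.

$854.4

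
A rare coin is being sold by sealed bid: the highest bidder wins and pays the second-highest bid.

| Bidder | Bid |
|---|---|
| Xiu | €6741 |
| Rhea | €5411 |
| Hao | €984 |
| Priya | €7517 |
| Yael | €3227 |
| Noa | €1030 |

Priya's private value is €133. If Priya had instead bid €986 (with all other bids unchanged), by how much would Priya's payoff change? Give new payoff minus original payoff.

The highest bid among the other bidders is €6741; Priya's bid doesn't change that.
Original bid €7517: Priya is highest, pays the top rival bid €6741; payoff €133 − €6741 = −€6608.
Alternative bid €986: Priya is not highest (top rival bid is €6741); payoff €0.
Change in payoff = €0 − (−€6608) = €6608.

€6608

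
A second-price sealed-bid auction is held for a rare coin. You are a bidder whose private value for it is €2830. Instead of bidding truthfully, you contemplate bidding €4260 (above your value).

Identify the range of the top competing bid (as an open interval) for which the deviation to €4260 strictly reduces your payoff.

(€2830, €4260)

If the competing bid is below €2830, both bids win at the same price — no difference.
If it is above €4260, both bids lose — no difference.
If it lies strictly between €2830 and €4260, bidding your value loses (payoff 0) while bidding €4260 wins at a price above your value (payoff negative).
So the deviation strictly hurts on the open interval (€2830, €4260).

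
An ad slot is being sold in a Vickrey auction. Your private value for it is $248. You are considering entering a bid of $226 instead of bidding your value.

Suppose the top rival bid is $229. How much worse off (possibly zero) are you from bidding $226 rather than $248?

$19

Bidding your value $248: you win (since $248 > $229) and pay $229. Payoff $19.
Bidding $226: you lose. Payoff $0.
The competing bid $229 lies between your shaded bid and your value, so underbidding forfeits an item you could have won at a profitable price.
Loss from deviating = $19 − ($0) = $19.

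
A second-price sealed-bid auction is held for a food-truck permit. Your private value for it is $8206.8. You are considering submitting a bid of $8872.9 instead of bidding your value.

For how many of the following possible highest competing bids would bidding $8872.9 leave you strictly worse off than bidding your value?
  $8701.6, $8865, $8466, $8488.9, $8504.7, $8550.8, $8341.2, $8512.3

The deviation hurts exactly when the highest competing bid lies strictly between $8206.8 and $8872.9 — overbidding then wins at a price above your value.
$8701.6: inside the interval → strictly worse (loss $494.8).
$8865: inside the interval → strictly worse (loss $658.2).
$8466: inside the interval → strictly worse (loss $259.2).
$8488.9: inside the interval → strictly worse (loss $282.1).
$8504.7: inside the interval → strictly worse (loss $297.9).
$8550.8: inside the interval → strictly worse (loss $344).
$8341.2: inside the interval → strictly worse (loss $134.4).
$8512.3: inside the interval → strictly worse (loss $305.5).
Count: 8.

8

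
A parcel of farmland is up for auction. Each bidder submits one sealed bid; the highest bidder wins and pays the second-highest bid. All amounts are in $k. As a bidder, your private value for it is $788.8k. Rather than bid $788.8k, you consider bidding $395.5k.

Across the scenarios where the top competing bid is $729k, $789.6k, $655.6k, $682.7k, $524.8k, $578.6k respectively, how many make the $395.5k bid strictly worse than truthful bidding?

The deviation hurts exactly when the highest competing bid lies strictly between $395.5k and $788.8k — underbidding then forfeits a profitable win.
$729k: inside the interval → strictly worse (loss $59.8k).
$789.6k: above both → same outcome either way.
$655.6k: inside the interval → strictly worse (loss $133.2k).
$682.7k: inside the interval → strictly worse (loss $106.1k).
$524.8k: inside the interval → strictly worse (loss $264k).
$578.6k: inside the interval → strictly worse (loss $210.2k).
Count: 5.

5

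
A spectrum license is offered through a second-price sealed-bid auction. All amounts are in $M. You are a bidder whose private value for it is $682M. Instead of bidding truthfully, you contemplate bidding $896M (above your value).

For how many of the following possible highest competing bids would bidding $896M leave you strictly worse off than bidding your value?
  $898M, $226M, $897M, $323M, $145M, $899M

0

The deviation hurts exactly when the highest competing bid lies strictly between $682M and $896M — overbidding then wins at a price above your value.
$898M: above both → same outcome either way.
$226M: below both → same outcome either way.
$897M: above both → same outcome either way.
$323M: below both → same outcome either way.
$145M: below both → same outcome either way.
$899M: above both → same outcome either way.
Count: 0.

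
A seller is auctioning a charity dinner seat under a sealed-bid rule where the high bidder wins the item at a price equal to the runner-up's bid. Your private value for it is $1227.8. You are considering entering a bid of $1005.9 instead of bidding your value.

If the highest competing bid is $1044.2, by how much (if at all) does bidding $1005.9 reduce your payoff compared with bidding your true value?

$183.6

Bidding your value $1227.8: you win (since $1227.8 > $1044.2) and pay $1044.2. Payoff $183.6.
Bidding $1005.9: you lose. Payoff $0.
The competing bid $1044.2 lies between your shaded bid and your value, so underbidding forfeits an item you could have won at a profitable price.
Loss from deviating = $183.6 − ($0) = $183.6.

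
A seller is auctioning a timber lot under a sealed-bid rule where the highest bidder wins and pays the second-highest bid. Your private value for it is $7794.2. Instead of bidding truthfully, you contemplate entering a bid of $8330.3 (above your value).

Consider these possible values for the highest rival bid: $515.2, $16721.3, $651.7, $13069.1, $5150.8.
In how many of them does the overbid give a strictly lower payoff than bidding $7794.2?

The deviation hurts exactly when the highest competing bid lies strictly between $7794.2 and $8330.3 — overbidding then wins at a price above your value.
$515.2: below both → same outcome either way.
$16721.3: above both → same outcome either way.
$651.7: below both → same outcome either way.
$13069.1: above both → same outcome either way.
$5150.8: below both → same outcome either way.
Count: 0.

0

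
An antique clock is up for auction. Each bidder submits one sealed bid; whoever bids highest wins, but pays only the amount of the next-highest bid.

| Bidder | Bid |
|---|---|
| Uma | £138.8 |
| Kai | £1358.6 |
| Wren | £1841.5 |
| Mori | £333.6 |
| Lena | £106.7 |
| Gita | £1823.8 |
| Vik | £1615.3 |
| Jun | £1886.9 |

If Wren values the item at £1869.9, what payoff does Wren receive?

Highest bid: Jun at £1886.9, so Jun wins.
Second-highest bid: Wren at £1841.5 — that is the price the winner pays.
Wren did not win, so Wren pays nothing and receives nothing: payoff £0.

£0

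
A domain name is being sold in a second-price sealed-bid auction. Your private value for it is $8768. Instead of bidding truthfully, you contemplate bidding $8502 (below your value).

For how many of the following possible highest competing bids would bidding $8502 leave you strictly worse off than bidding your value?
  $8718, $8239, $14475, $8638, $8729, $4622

3

The deviation hurts exactly when the highest competing bid lies strictly between $8502 and $8768 — underbidding then forfeits a profitable win.
$8718: inside the interval → strictly worse (loss $50).
$8239: below both → same outcome either way.
$14475: above both → same outcome either way.
$8638: inside the interval → strictly worse (loss $130).
$8729: inside the interval → strictly worse (loss $39).
$4622: below both → same outcome either way.
Count: 3.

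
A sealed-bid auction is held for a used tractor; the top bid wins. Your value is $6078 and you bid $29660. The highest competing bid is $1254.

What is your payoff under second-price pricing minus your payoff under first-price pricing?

$28406

You have the highest bid, so you win under either rule.
Second-price: pay $1254 → payoff $4824.
First-price: pay your own bid $29660 → payoff −$23582.
Difference = $4824 − (−$23582) = $28406.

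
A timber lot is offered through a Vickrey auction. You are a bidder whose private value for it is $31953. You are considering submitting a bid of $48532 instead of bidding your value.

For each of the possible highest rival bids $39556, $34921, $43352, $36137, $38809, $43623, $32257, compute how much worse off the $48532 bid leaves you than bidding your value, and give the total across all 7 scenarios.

$44984

The deviation costs you only when the competing bid falls strictly between $31953 and $48532; elsewhere both bids give the same outcome.
$39556: truthful payoff $0, deviation payoff −$7603 → loss $7603.
$34921: truthful payoff $0, deviation payoff −$2968 → loss $2968.
$43352: truthful payoff $0, deviation payoff −$11399 → loss $11399.
$36137: truthful payoff $0, deviation payoff −$4184 → loss $4184.
$38809: truthful payoff $0, deviation payoff −$6856 → loss $6856.
$43623: truthful payoff $0, deviation payoff −$11670 → loss $11670.
$32257: truthful payoff $0, deviation payoff −$304 → loss $304.
Total loss = $7603 + $2968 + $11399 + $4184 + $6856 + $11670 + $304 = $44984.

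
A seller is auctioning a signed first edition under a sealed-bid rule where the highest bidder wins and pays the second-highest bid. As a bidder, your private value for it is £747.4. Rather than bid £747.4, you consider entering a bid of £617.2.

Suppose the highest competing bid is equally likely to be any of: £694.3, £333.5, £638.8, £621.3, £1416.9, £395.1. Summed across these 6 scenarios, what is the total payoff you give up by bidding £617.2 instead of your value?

The deviation costs you only when the competing bid falls strictly between £617.2 and £747.4; elsewhere both bids give the same outcome.
£694.3: truthful payoff £53.1, deviation payoff £0 → loss £53.1.
£333.5: outcomes coincide → loss £0.
£638.8: truthful payoff £108.6, deviation payoff £0 → loss £108.6.
£621.3: truthful payoff £126.1, deviation payoff £0 → loss £126.1.
£1416.9: outcomes coincide → loss £0.
£395.1: outcomes coincide → loss £0.
Total loss = £53.1 + £108.6 + £126.1 = £287.8.

£287.8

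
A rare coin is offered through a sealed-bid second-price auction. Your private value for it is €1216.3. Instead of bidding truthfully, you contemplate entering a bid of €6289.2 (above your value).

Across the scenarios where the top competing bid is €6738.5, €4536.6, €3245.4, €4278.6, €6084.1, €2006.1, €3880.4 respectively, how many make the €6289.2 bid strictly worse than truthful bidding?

6

The deviation hurts exactly when the highest competing bid lies strictly between €1216.3 and €6289.2 — overbidding then wins at a price above your value.
€6738.5: above both → same outcome either way.
€4536.6: inside the interval → strictly worse (loss €3320.3).
€3245.4: inside the interval → strictly worse (loss €2029.1).
€4278.6: inside the interval → strictly worse (loss €3062.3).
€6084.1: inside the interval → strictly worse (loss €4867.8).
€2006.1: inside the interval → strictly worse (loss €789.8).
€3880.4: inside the interval → strictly worse (loss €2664.1).
Count: 6.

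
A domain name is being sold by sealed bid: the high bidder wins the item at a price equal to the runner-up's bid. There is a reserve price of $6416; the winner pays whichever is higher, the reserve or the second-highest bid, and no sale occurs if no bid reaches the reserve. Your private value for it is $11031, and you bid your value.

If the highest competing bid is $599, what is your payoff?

$4615

Your bid $11031 is the highest and exceeds the reserve.
Price = max(second-highest bid, reserve) = max($599, $6416) = $6416.
Payoff = $11031 − $6416 = $4615.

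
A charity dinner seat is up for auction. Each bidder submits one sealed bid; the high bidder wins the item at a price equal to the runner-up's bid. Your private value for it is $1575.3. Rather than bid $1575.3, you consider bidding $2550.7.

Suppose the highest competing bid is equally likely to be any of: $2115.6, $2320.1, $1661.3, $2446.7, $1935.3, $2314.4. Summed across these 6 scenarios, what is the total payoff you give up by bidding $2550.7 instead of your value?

The deviation costs you only when the competing bid falls strictly between $1575.3 and $2550.7; elsewhere both bids give the same outcome.
$2115.6: truthful payoff $0, deviation payoff −$540.3 → loss $540.3.
$2320.1: truthful payoff $0, deviation payoff −$744.8 → loss $744.8.
$1661.3: truthful payoff $0, deviation payoff −$86 → loss $86.
$2446.7: truthful payoff $0, deviation payoff −$871.4 → loss $871.4.
$1935.3: truthful payoff $0, deviation payoff −$360 → loss $360.
$2314.4: truthful payoff $0, deviation payoff −$739.1 → loss $739.1.
Total loss = $540.3 + $744.8 + $86 + $871.4 + $360 + $739.1 = $3341.6.

$3341.6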